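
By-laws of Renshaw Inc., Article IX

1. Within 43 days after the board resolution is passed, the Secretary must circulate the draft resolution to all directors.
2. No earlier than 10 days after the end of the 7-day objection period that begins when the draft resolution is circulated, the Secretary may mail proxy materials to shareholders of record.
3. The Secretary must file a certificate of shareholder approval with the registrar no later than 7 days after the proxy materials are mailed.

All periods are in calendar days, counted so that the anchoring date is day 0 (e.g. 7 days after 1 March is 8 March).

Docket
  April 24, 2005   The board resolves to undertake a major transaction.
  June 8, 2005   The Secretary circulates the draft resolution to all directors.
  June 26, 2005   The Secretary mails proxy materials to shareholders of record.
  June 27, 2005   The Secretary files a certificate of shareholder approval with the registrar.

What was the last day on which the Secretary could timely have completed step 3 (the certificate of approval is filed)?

Step 3 runs from June 26, 2005, when the proxy materials are mailed. 7 days after June 26, 2005 is July 3, 2005.

July 3, 2005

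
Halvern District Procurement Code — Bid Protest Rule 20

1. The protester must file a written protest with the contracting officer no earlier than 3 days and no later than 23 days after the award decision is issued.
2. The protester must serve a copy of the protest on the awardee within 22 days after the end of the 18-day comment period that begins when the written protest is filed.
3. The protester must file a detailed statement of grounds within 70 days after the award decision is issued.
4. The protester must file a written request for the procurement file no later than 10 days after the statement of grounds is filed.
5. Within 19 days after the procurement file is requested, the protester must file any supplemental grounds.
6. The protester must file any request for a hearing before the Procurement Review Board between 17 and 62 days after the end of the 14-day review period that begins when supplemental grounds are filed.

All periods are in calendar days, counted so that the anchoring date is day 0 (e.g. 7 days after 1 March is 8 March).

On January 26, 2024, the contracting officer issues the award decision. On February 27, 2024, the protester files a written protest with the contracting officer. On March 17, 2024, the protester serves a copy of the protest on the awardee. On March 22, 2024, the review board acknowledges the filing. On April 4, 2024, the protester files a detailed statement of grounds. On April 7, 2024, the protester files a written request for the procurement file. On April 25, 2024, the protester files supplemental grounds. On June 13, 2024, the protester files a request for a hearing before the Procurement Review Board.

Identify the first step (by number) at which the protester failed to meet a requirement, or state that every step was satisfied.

Step 1

(1) the permitted window runs from January 26, 2024 + 3 = January 29, 2024 to January 26, 2024 + 23 = February 18, 2024; February 27, 2024 is 9 days past the end of the window.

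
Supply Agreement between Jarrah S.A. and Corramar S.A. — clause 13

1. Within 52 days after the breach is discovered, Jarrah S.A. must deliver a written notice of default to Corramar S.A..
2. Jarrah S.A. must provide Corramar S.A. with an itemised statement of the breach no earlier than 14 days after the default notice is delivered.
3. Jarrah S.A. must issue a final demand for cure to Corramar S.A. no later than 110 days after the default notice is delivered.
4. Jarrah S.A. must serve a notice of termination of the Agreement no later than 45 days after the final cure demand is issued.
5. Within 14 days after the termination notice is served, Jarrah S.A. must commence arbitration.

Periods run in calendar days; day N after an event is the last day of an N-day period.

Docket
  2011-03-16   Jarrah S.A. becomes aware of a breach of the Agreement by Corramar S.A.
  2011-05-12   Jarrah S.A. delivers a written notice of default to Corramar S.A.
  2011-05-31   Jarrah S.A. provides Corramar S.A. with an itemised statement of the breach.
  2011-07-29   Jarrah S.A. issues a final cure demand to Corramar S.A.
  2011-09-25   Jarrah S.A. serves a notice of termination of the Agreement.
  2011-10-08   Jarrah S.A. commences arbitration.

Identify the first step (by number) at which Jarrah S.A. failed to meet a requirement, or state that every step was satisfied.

Step 1 — counting 52 days from 2011-03-16 (when the breach is discovered) gives a deadline of 2011-05-07; not done until 2011-05-12, 5 days after the deadline.
The procedure was therefore not followed at step 1.

Step 1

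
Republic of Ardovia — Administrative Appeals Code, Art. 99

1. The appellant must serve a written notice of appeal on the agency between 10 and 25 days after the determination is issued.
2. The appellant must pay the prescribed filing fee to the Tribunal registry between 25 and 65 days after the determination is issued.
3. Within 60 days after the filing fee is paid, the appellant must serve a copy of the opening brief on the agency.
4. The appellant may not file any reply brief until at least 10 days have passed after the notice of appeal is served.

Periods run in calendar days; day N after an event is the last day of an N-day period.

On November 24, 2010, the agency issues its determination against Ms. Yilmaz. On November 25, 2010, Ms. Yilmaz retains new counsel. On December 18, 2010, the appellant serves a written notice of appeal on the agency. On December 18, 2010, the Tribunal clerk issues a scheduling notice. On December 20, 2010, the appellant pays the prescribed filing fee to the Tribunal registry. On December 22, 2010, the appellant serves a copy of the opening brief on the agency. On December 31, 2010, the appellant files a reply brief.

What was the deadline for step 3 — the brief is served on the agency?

Step 3 runs from December 20, 2010, when the filing fee is paid. 60 days after December 20, 2010 is February 18, 2011.

February 18, 2011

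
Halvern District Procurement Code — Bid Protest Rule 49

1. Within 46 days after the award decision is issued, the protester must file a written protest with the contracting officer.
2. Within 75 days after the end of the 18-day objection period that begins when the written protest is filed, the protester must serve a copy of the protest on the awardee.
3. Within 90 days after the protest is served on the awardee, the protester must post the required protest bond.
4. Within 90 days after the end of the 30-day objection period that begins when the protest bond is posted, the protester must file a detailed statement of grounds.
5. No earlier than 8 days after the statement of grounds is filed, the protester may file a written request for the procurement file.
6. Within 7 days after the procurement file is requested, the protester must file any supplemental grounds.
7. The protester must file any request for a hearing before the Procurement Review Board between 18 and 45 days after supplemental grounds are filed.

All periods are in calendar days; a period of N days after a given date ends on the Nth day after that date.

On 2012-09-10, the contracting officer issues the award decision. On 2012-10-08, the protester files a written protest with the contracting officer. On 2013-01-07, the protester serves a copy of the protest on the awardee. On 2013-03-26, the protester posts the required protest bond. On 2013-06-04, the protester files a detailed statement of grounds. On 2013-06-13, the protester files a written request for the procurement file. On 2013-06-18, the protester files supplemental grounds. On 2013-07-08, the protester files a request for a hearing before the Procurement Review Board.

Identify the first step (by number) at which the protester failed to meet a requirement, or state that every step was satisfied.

Step 1 — counting 46 days from 2012-09-10 (when the award decision is issued) gives a deadline of 2012-10-26; completed 2012-10-08, before the deadline.
Step 2 — counting 75 days from 2012-10-26 (end of the 18-day objection period, which began when the written protest is filed on 2012-10-08) gives a deadline of 2013-01-09; 2013-01-07 is within that limit.
Step 3 — counting 90 days from 2013-01-07 (when the protest is served on the awardee) gives a deadline of 2013-04-07; completed 2013-03-26, before the deadline.
Step 4 — counting 90 days from 2013-04-25 (end of the 30-day objection period, which began when the protest bond is posted on 2013-03-26) gives a deadline of 2013-07-24; completed 2013-06-04, before the deadline.
Step 5 — must wait 8 days from 2013-06-04 (when the statement of grounds is filed), so not before 2013-06-12; done 2013-06-13 — permitted.
Step 6 — counting 7 days from 2013-06-13 (when the procurement file is requested) gives a deadline of 2013-06-20; done 2013-06-18 — timely.
Step 7 — 18 and 45 days from 2013-06-18 (when supplemental grounds are filed) are 2013-07-06 and 2013-08-02 respectively; done 2013-07-08 — within the window.

None — every step was satisfied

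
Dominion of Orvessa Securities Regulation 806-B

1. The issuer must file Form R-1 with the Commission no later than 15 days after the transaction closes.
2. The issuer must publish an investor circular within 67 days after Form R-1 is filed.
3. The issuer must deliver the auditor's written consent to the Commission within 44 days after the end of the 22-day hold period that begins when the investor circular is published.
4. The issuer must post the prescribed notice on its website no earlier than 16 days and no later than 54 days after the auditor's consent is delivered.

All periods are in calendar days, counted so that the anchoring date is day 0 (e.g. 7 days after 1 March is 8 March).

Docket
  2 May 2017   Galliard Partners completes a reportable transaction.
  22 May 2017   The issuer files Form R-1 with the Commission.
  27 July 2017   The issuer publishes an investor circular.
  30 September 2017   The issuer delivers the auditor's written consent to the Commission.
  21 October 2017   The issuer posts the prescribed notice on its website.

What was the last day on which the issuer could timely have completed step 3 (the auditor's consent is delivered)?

The investor circular is published on 27 July 2017; the 22-day hold period therefore ends 18 August 2017, and step 3 runs from that date. 44 days after 18 August 2017 is 1 October 2017.

1 October 2017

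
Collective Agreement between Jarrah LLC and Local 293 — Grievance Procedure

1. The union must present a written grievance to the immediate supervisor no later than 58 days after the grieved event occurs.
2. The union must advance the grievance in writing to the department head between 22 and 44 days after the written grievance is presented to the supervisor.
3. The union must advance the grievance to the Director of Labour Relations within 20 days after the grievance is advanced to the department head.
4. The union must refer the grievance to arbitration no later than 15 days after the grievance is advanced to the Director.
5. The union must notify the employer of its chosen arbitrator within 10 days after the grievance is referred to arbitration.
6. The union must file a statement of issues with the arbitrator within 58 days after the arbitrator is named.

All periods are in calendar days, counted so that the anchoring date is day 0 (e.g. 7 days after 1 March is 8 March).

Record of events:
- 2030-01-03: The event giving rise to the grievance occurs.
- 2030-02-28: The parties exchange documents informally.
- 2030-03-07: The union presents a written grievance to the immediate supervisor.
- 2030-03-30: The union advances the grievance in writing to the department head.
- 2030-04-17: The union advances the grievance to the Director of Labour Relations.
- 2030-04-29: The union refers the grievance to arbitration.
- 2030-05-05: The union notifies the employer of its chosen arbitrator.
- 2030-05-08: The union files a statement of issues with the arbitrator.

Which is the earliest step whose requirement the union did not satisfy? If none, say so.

Step 1

Step 1: 58 days after 2030-01-03 (when the grieved event occurs) is 2030-03-02; 2030-03-07 misses that deadline by 5 days.
The analysis stops there.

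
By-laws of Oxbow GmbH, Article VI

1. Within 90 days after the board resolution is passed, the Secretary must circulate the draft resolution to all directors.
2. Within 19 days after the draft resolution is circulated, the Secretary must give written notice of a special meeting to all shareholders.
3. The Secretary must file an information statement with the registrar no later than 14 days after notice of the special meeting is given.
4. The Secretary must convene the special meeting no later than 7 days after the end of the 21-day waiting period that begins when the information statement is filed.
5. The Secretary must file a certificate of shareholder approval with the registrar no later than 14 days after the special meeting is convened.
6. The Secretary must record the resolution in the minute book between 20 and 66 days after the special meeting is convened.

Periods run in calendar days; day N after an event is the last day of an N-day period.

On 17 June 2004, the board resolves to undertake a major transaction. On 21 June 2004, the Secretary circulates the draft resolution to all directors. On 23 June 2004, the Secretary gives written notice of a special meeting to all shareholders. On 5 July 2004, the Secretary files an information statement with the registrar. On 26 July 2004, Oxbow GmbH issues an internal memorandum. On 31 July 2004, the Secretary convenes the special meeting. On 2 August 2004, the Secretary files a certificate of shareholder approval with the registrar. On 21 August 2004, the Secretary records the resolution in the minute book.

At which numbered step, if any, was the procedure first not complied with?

Step 1 — counting 90 days from 17 June 2004 (when the board resolution is passed) gives a deadline of 15 September 2004; done 21 June 2004 — timely.
Step 2 — counting 19 days from 21 June 2004 (when the draft resolution is circulated) gives a deadline of 10 July 2004; done 23 June 2004 — timely.
Step 3 — counting 14 days from 23 June 2004 (when notice of the special meeting is given) gives a deadline of 7 July 2004; done 5 July 2004 — timely.
Step 4 — counting 7 days from 26 July 2004 (end of the 21-day waiting period, which began when the information statement is filed on 5 July 2004) gives a deadline of 2 August 2004; completed 31 July 2004, before the deadline.
Step 5 — counting 14 days from 31 July 2004 (when the special meeting is convened) gives a deadline of 14 August 2004; done 2 August 2004 — timely.
Step 6 — 20 and 66 days from 31 July 2004 (when the special meeting is convened) are 20 August 2004 and 5 October 2004 respectively; done 21 August 2004, which is between those dates.

None — every step was satisfied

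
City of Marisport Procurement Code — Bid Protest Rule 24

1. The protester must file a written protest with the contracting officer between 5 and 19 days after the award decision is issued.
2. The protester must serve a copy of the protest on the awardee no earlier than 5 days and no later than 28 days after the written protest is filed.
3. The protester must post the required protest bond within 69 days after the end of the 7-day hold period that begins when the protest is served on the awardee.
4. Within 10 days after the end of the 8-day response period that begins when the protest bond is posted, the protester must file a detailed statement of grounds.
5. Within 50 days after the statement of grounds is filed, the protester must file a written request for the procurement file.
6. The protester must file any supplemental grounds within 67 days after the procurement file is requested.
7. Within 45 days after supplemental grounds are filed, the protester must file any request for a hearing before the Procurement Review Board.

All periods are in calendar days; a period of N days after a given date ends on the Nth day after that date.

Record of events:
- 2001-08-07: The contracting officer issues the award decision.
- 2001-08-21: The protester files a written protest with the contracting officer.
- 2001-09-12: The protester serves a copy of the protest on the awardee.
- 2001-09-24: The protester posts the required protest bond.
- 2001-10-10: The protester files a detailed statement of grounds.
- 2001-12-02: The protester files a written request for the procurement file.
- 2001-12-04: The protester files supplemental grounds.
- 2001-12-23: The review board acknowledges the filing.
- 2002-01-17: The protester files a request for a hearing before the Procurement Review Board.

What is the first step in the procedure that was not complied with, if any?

(1) the permitted window runs from 2001-08-07 + 5 = 2001-08-12 to 2001-08-07 + 19 = 2001-08-26; done 2001-08-21, which is between those dates.
(2) the permitted window runs from 2001-08-21 + 5 = 2001-08-26 to 2001-08-21 + 28 = 2001-09-18; done 2001-09-12 — within the window.
(3) due by 2001-09-19 + 69 days = 2001-11-27; done 2001-09-24 — timely.
(4) due by 2001-10-02 + 10 days = 2001-10-12; done 2001-10-10 — timely.
(5) due by 2001-10-10 + 50 days = 2001-11-29; 2001-12-02 misses that deadline by 3 days.

Step 5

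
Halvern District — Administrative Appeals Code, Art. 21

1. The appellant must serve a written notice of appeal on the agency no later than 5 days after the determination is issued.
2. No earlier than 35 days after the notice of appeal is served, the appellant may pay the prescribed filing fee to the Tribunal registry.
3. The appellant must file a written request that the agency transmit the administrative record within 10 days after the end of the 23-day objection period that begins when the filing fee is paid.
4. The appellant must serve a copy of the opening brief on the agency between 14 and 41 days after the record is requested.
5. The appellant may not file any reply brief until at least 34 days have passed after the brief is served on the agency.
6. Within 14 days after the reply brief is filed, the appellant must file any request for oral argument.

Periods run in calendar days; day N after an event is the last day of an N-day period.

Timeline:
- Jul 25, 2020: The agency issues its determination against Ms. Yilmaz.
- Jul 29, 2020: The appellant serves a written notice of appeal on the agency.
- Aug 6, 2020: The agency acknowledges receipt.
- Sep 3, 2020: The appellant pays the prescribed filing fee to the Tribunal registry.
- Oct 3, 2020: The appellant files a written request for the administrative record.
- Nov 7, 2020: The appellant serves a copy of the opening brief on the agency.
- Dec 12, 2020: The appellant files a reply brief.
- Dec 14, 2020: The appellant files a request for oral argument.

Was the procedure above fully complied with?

Step 1: 5 days after Jul 25, 2020 (when the determination is issued) is Jul 30, 2020; completed Jul 29, 2020, before the deadline.
Step 2: the earliest permitted date is 35 days after Jul 29, 2020 (when the notice of appeal is served), i.e. Sep 2, 2020; done Sep 3, 2020 — permitted.
Step 3: 10 days after Sep 26, 2020 (end of the 23-day objection period, which began when the filing fee is paid on Sep 3, 2020) is Oct 6, 2020; completed Oct 3, 2020, before the deadline.
Step 4: the window is 14–41 days after Oct 3, 2020 (when the record is requested), so Oct 17, 2020 through Nov 13, 2020; done Nov 7, 2020, which is between those dates.
Step 5: the earliest permitted date is 34 days after Nov 7, 2020 (when the brief is served on the agency), i.e. Dec 11, 2020; done Dec 12, 2020, after the minimum wait.
Step 6: 14 days after Dec 12, 2020 (when the reply brief is filed) is Dec 26, 2020; Dec 14, 2020 is within that limit.

Yes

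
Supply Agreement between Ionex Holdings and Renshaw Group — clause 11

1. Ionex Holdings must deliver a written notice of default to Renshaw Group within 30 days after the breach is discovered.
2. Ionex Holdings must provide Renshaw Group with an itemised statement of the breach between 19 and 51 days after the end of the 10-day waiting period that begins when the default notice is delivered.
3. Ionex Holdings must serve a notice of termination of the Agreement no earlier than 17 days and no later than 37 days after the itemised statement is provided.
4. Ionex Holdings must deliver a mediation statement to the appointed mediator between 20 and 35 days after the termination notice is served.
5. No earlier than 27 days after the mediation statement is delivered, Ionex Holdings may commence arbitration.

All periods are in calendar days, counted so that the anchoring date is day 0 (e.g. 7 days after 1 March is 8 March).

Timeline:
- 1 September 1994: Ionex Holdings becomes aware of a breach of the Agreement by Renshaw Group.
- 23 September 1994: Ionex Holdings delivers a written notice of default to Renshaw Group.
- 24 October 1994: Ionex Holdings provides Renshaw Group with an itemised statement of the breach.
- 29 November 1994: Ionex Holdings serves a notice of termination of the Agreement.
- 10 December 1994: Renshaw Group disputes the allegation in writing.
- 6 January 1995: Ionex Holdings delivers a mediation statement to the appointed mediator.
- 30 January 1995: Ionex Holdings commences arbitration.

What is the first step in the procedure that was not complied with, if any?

Step 4

(1) due by 1 September 1994 + 30 days = 1 October 1994; 23 September 1994 is within that limit.
(2) the permitted window runs from 3 October 1994 + 19 = 22 October 1994 to 3 October 1994 + 51 = 23 November 1994; 24 October 1994 falls inside that range.
(3) the permitted window runs from 24 October 1994 + 17 = 10 November 1994 to 24 October 1994 + 37 = 30 November 1994; 29 November 1994 falls inside that range.
(4) the permitted window runs from 29 November 1994 + 20 = 19 December 1994 to 29 November 1994 + 35 = 3 January 1995; done 6 January 1995 — 3 days after the window closed.
The procedure was therefore not followed at step 4.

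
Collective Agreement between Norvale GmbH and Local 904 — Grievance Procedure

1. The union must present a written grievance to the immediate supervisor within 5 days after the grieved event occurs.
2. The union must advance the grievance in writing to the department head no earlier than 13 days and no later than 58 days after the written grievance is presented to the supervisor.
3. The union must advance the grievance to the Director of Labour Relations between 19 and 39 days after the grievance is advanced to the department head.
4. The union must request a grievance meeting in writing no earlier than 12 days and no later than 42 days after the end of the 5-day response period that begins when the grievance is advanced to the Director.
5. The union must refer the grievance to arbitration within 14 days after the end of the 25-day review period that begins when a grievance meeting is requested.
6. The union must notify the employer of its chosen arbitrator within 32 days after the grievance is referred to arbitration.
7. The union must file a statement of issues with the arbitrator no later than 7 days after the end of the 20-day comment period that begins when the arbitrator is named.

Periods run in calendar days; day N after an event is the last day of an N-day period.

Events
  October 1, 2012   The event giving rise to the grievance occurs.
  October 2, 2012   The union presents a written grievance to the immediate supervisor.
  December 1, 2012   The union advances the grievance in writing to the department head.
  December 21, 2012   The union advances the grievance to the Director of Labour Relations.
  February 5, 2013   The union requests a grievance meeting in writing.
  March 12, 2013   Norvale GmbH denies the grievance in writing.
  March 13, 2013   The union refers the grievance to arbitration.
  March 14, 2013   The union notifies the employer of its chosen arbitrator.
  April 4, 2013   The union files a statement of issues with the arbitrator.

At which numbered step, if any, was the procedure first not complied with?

Step 2

Step 1: 5 days after October 1, 2012 (when the grieved event occurs) is October 6, 2012; done October 2, 2012 — timely.
Step 2: the window is 13–58 days after October 2, 2012 (when the written grievance is presented to the supervisor), so October 15, 2012 through November 29, 2012; December 1, 2012 is 2 days past the end of the window.
Later steps need not be reached.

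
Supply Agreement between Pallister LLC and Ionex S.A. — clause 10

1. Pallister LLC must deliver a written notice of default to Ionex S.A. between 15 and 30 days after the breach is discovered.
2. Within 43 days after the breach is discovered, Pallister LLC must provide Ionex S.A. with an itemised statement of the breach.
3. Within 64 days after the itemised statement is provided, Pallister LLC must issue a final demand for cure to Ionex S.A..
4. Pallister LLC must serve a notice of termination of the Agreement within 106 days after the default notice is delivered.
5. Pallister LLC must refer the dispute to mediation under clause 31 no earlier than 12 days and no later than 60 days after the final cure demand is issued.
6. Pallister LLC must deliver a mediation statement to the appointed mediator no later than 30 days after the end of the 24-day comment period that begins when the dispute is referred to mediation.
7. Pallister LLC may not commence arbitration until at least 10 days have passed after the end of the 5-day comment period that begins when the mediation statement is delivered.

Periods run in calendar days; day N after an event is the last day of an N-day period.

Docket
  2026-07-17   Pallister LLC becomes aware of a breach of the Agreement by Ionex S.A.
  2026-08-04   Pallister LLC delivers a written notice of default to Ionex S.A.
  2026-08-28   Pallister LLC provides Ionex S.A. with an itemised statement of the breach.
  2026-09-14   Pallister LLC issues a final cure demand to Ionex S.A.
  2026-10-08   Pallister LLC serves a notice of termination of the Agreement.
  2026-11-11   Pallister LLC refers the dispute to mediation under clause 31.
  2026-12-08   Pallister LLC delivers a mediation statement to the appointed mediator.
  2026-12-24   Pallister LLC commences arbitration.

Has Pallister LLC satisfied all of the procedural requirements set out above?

(1) the permitted window runs from 2026-07-17 + 15 = 2026-08-01 to 2026-07-17 + 30 = 2026-08-16; done 2026-08-04, which is between those dates.
(2) due by 2026-07-17 + 43 days = 2026-08-29; done 2026-08-28 — timely.
(3) due by 2026-08-28 + 64 days = 2026-10-31; done 2026-09-14 — timely.
(4) due by 2026-08-04 + 106 days = 2026-11-18; done 2026-10-08 — timely.
(5) the permitted window runs from 2026-09-14 + 12 = 2026-09-26 to 2026-09-14 + 60 = 2026-11-13; done 2026-11-11 — within the window.
(6) due by 2026-12-05 + 30 days = 2027-01-04; done 2026-12-08 — timely.
(7) permitted from 2026-12-13 + 10 days = 2026-12-23 onward; done 2026-12-24, after the minimum wait.

Yes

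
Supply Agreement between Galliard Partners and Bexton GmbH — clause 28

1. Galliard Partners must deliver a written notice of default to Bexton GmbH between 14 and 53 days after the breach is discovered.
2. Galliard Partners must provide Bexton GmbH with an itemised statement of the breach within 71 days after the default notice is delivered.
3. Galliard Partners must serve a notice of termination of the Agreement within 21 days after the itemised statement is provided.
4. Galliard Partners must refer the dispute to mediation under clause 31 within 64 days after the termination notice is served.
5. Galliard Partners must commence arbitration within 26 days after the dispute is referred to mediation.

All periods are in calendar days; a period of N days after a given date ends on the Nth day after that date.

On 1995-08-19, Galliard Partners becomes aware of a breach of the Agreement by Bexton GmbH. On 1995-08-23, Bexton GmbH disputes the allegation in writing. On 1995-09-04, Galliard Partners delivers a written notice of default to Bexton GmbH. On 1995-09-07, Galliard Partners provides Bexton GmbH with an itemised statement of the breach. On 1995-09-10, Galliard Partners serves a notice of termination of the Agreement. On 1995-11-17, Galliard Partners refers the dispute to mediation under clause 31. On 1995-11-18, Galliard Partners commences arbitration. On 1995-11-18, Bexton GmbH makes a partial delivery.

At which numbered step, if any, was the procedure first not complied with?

Step 4

(1) the permitted window runs from 1995-08-19 + 14 = 1995-09-02 to 1995-08-19 + 53 = 1995-10-11; done 1995-09-04 — within the window.
(2) due by 1995-09-04 + 71 days = 1995-11-14; 1995-09-07 is within that limit.
(3) due by 1995-09-07 + 21 days = 1995-09-28; 1995-09-10 is within that limit.
(4) due by 1995-09-10 + 64 days = 1995-11-13; done 1995-11-17 — 4 days late.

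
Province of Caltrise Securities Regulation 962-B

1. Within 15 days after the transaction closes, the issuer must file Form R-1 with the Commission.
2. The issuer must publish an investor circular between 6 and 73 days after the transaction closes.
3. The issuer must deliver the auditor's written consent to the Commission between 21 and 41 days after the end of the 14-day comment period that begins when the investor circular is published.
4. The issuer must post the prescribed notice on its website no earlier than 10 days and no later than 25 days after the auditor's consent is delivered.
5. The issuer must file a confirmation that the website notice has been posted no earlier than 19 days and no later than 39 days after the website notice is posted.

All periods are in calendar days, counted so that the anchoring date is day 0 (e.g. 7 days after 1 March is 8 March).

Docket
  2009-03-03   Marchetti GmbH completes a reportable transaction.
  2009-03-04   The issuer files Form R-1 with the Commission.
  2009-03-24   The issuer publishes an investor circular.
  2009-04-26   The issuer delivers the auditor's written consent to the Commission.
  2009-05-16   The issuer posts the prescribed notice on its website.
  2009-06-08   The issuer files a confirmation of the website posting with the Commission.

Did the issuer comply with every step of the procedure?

No

Step 1: 15 days after 2009-03-03 (when the transaction closes) is 2009-03-18; 2009-03-04 is within that limit.
Step 2: the window is 6–73 days after 2009-03-03 (when the transaction closes), so 2009-03-09 through 2009-05-15; done 2009-03-24, which is between those dates.
Step 3: the window is 21–41 days after 2009-04-07 (end of the 14-day comment period, which began when the investor circular is published on 2009-03-24), so 2009-04-28 through 2009-05-18; 2009-04-26 is 2 days too early.
No need to go further; step 3 was not satisfied.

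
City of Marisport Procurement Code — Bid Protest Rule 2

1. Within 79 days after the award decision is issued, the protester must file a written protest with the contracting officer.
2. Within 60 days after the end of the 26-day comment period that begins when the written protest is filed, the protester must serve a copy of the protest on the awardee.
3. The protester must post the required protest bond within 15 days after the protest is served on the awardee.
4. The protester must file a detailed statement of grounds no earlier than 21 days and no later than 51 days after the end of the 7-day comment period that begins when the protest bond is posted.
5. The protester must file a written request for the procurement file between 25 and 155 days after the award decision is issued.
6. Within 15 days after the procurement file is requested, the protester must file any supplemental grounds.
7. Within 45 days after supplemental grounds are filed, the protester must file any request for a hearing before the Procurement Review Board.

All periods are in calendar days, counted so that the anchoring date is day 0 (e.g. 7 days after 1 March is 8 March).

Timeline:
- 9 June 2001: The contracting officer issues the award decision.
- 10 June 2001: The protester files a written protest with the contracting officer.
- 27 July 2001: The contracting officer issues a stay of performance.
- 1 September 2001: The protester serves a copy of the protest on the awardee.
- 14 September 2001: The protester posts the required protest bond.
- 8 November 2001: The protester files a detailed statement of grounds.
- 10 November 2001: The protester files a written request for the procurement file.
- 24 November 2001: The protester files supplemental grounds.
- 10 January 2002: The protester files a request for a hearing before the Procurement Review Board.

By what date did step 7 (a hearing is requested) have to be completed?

Step 7 runs from 24 November 2001, when supplemental grounds are filed. 45 days after 24 November 2001 is 8 January 2002.

8 January 2002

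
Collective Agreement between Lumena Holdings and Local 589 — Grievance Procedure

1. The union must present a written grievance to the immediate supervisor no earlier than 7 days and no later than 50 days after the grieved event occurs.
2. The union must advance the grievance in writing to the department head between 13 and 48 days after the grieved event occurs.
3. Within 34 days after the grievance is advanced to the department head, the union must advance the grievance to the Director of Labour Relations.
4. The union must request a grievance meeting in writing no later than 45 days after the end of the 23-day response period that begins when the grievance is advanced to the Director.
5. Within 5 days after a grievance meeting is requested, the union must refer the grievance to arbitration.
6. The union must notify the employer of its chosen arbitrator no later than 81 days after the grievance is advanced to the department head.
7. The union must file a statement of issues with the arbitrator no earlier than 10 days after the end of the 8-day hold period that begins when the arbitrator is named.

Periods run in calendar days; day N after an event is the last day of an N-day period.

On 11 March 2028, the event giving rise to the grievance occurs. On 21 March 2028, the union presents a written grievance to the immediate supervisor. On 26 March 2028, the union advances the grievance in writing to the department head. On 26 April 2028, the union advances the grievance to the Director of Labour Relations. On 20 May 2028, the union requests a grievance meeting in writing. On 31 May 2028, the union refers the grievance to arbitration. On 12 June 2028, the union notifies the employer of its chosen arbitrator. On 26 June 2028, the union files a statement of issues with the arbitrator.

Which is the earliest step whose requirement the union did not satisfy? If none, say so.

Step 1: the window is 7–50 days after 11 March 2028 (when the grieved event occurs), so 18 March 2028 through 30 April 2028; done 21 March 2028, which is between those dates.
Step 2: the window is 13–48 days after 11 March 2028 (when the grieved event occurs), so 24 March 2028 through 28 April 2028; done 26 March 2028, which is between those dates.
Step 3: 34 days after 26 March 2028 (when the grievance is advanced to the department head) is 29 April 2028; done 26 April 2028 — timely.
Step 4: 45 days after 19 May 2028 (end of the 23-day response period, which began when the grievance is advanced to the Director on 26 April 2028) is 3 July 2028; completed 20 May 2028, before the deadline.
Step 5: 5 days after 20 May 2028 (when a grievance meeting is requested) is 25 May 2028; done 31 May 2028 — 6 days late.

Step 5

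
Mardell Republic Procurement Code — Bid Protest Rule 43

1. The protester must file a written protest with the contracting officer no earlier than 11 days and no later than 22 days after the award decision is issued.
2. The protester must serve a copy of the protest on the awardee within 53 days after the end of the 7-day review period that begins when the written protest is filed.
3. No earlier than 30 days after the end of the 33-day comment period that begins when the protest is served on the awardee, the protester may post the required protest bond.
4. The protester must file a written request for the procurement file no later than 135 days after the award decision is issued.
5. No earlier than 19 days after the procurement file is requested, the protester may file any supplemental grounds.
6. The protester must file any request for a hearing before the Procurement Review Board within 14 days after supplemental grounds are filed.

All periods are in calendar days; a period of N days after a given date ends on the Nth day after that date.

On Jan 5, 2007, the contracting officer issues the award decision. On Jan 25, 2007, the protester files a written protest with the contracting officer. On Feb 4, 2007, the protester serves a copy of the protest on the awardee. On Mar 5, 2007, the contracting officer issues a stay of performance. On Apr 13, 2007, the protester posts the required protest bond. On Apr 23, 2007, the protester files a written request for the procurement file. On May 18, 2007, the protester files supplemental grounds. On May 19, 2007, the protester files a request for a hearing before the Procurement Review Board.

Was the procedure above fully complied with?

Step 1 — 11 and 22 days from Jan 5, 2007 (when the award decision is issued) are Jan 16, 2007 and Jan 27, 2007 respectively; Jan 25, 2007 falls inside that range.
Step 2 — counting 53 days from Feb 1, 2007 (end of the 7-day review period, which began when the written protest is filed on Jan 25, 2007) gives a deadline of Mar 26, 2007; Feb 4, 2007 is within that limit.
Step 3 — must wait 30 days from Mar 9, 2007 (end of the 33-day comment period, which began when the protest is served on the awardee on Feb 4, 2007), so not before Apr 8, 2007; done Apr 13, 2007, after the minimum wait.
Step 4 — counting 135 days from Jan 5, 2007 (when the award decision is issued) gives a deadline of May 20, 2007; completed Apr 23, 2007, before the deadline.
Step 5 — must wait 19 days from Apr 23, 2007 (when the procurement file is requested), so not before May 12, 2007; done May 18, 2007, after the minimum wait.
Step 6 — counting 14 days from May 18, 2007 (when supplemental grounds are filed) gives a deadline of Jun 1, 2007; May 19, 2007 is within that limit.

Yes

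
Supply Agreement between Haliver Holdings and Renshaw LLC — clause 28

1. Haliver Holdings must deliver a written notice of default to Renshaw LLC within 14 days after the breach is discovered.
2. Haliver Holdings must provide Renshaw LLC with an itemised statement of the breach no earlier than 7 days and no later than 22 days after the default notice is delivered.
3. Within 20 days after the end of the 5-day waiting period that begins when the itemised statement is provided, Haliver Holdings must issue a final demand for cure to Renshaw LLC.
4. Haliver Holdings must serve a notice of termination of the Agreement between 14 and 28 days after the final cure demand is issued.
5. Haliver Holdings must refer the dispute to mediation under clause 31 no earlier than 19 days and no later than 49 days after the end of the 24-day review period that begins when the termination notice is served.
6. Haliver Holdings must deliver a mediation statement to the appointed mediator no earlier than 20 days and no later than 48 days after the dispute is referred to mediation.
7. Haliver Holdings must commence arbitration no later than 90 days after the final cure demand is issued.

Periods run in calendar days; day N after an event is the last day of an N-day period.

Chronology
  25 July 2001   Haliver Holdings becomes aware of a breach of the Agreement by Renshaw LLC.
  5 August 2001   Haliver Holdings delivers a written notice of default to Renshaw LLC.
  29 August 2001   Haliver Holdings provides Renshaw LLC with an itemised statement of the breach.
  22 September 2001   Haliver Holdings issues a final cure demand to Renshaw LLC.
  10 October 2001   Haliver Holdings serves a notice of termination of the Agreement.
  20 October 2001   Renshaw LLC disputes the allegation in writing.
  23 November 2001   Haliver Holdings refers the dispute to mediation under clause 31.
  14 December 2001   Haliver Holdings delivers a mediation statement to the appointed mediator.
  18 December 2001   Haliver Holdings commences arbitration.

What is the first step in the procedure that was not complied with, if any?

Step 2

(1) due by 25 July 2001 + 14 days = 8 August 2001; 5 August 2001 is within that limit.
(2) the permitted window runs from 5 August 2001 + 7 = 12 August 2001 to 5 August 2001 + 22 = 27 August 2001; 29 August 2001 is 2 days past the end of the window.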